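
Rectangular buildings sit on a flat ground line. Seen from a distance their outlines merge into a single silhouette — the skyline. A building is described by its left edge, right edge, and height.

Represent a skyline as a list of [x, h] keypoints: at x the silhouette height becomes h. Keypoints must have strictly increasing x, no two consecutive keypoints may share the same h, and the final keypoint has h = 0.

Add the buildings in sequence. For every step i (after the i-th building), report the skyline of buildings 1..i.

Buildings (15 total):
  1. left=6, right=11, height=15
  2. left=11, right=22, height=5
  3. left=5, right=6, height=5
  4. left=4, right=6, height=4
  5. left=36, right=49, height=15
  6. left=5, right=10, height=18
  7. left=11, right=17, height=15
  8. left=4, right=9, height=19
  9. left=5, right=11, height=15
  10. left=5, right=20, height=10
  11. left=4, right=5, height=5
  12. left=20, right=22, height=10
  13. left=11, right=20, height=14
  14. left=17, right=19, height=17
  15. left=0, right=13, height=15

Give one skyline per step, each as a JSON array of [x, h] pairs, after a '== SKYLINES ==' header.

== SKYLINES ==
[[6,15],[11,0]]
[[6,15],[11,5],[22,0]]
[[5,5],[6,15],[11,5],[22,0]]
[[4,4],[5,5],[6,15],[11,5],[22,0]]
[[4,4],[5,5],[6,15],[11,5],[22,0],[36,15],[49,0]]
[[4,4],[5,18],[10,15],[11,5],[22,0],[36,15],[49,0]]
[[4,4],[5,18],[10,15],[17,5],[22,0],[36,15],[49,0]]
[[4,19],[9,18],[10,15],[17,5],[22,0],[36,15],[49,0]]
[[4,19],[9,18],[10,15],[17,5],[22,0],[36,15],[49,0]]
[[4,19],[9,18],[10,15],[17,10],[20,5],[22,0],[36,15],[49,0]]
[[4,19],[9,18],[10,15],[17,10],[20,5],[22,0],[36,15],[49,0]]
[[4,19],[9,18],[10,15],[17,10],[22,0],[36,15],[49,0]]
[[4,19],[9,18],[10,15],[17,14],[20,10],[22,0],[36,15],[49,0]]
[[4,19],[9,18],[10,15],[17,17],[19,14],[20,10],[22,0],[36,15],[49,0]]
[[0,15],[4,19],[9,18],[10,15],[17,17],[19,14],[20,10],[22,0],[36,15],[49,0]]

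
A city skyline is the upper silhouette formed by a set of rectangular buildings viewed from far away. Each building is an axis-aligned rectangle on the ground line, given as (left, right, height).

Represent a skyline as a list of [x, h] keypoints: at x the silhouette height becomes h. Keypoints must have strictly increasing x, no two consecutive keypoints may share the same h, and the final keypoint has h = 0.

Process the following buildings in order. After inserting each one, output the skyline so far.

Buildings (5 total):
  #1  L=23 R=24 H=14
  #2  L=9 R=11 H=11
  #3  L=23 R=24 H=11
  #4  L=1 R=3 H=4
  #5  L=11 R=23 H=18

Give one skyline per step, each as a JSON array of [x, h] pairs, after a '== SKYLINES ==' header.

== SKYLINES ==
[[23,14],[24,0]]
[[9,11],[11,0],[23,14],[24,0]]
[[9,11],[11,0],[23,14],[24,0]]
[[1,4],[3,0],[9,11],[11,0],[23,14],[24,0]]
[[1,4],[3,0],[9,11],[11,18],[23,14],[24,0]]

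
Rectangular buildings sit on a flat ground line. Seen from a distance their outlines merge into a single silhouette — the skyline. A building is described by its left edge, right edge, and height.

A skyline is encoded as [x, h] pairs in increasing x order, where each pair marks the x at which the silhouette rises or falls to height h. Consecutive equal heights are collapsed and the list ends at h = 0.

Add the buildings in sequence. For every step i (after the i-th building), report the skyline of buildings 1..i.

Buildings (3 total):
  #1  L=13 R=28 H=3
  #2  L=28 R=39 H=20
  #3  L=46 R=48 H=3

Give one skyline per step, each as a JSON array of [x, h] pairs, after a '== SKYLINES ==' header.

== SKYLINES ==
[[13,3],[28,0]]
[[13,3],[28,20],[39,0]]
[[13,3],[28,20],[39,0],[46,3],[48,0]]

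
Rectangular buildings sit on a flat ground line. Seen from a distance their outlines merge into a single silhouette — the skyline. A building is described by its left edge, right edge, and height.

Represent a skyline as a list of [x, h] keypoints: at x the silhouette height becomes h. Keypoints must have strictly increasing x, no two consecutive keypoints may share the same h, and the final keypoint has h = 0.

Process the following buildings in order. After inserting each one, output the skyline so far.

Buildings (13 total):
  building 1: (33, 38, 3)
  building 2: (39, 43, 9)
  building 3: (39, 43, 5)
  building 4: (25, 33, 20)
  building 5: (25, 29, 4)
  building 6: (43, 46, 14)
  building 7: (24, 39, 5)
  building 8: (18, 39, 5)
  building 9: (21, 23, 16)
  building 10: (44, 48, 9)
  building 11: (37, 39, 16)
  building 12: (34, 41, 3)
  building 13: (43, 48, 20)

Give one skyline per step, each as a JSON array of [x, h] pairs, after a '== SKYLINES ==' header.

== SKYLINES ==
[[33,3],[38,0]]
[[33,3],[38,0],[39,9],[43,0]]
[[33,3],[38,0],[39,9],[43,0]]
[[25,20],[33,3],[38,0],[39,9],[43,0]]
[[25,20],[33,3],[38,0],[39,9],[43,0]]
[[25,20],[33,3],[38,0],[39,9],[43,14],[46,0]]
[[24,5],[25,20],[33,5],[39,9],[43,14],[46,0]]
[[18,5],[25,20],[33,5],[39,9],[43,14],[46,0]]
[[18,5],[21,16],[23,5],[25,20],[33,5],[39,9],[43,14],[46,0]]
[[18,5],[21,16],[23,5],[25,20],[33,5],[39,9],[43,14],[46,9],[48,0]]
[[18,5],[21,16],[23,5],[25,20],[33,5],[37,16],[39,9],[43,14],[46,9],[48,0]]
[[18,5],[21,16],[23,5],[25,20],[33,5],[37,16],[39,9],[43,14],[46,9],[48,0]]
[[18,5],[21,16],[23,5],[25,20],[33,5],[37,16],[39,9],[43,20],[48,0]]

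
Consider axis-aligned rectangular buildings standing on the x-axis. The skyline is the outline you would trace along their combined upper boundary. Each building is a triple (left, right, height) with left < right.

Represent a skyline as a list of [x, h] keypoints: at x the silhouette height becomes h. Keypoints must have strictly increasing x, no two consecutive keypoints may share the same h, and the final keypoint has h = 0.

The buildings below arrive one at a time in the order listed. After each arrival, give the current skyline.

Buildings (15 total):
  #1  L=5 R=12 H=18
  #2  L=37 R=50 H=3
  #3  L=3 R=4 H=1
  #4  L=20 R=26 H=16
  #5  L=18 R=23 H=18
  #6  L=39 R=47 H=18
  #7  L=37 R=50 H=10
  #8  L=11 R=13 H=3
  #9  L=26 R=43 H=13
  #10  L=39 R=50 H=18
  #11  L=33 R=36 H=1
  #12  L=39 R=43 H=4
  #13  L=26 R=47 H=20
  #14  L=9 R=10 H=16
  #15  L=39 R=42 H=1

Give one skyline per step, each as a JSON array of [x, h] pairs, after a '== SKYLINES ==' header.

== SKYLINES ==
[[5,18],[12,0]]
[[5,18],[12,0],[37,3],[50,0]]
[[3,1],[4,0],[5,18],[12,0],[37,3],[50,0]]
[[3,1],[4,0],[5,18],[12,0],[20,16],[26,0],[37,3],[50,0]]
[[3,1],[4,0],[5,18],[12,0],[18,18],[23,16],[26,0],[37,3],[50,0]]
[[3,1],[4,0],[5,18],[12,0],[18,18],[23,16],[26,0],[37,3],[39,18],[47,3],[50,0]]
[[3,1],[4,0],[5,18],[12,0],[18,18],[23,16],[26,0],[37,10],[39,18],[47,10],[50,0]]
[[3,1],[4,0],[5,18],[12,3],[13,0],[18,18],[23,16],[26,0],[37,10],[39,18],[47,10],[50,0]]
[[3,1],[4,0],[5,18],[12,3],[13,0],[18,18],[23,16],[26,13],[39,18],[47,10],[50,0]]
[[3,1],[4,0],[5,18],[12,3],[13,0],[18,18],[23,16],[26,13],[39,18],[50,0]]
[[3,1],[4,0],[5,18],[12,3],[13,0],[18,18],[23,16],[26,13],[39,18],[50,0]]
[[3,1],[4,0],[5,18],[12,3],[13,0],[18,18],[23,16],[26,13],[39,18],[50,0]]
[[3,1],[4,0],[5,18],[12,3],[13,0],[18,18],[23,16],[26,20],[47,18],[50,0]]
[[3,1],[4,0],[5,18],[12,3],[13,0],[18,18],[23,16],[26,20],[47,18],[50,0]]
[[3,1],[4,0],[5,18],[12,3],[13,0],[18,18],[23,16],[26,20],[47,18],[50,0]]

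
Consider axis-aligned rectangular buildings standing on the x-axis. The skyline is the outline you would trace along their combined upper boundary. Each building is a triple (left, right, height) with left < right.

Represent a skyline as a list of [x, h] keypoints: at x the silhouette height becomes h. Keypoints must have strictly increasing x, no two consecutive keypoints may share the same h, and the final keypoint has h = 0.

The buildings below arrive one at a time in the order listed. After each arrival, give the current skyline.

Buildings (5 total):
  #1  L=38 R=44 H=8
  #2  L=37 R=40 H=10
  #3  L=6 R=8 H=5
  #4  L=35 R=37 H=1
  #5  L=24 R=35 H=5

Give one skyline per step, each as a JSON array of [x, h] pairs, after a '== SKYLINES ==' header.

== SKYLINES ==
[[38,8],[44,0]]
[[37,10],[40,8],[44,0]]
[[6,5],[8,0],[37,10],[40,8],[44,0]]
[[6,5],[8,0],[35,1],[37,10],[40,8],[44,0]]
[[6,5],[8,0],[24,5],[35,1],[37,10],[40,8],[44,0]]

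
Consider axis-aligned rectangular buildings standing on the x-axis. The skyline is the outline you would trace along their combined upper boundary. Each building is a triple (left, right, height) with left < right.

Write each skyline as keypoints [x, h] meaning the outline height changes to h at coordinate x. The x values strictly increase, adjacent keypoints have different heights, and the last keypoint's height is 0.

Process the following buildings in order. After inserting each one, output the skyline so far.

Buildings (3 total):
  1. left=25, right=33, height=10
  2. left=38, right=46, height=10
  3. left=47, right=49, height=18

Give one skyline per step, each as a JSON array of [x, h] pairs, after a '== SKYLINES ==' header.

== SKYLINES ==
[[25,10],[33,0]]
[[25,10],[33,0],[38,10],[46,0]]
[[25,10],[33,0],[38,10],[46,0],[47,18],[49,0]]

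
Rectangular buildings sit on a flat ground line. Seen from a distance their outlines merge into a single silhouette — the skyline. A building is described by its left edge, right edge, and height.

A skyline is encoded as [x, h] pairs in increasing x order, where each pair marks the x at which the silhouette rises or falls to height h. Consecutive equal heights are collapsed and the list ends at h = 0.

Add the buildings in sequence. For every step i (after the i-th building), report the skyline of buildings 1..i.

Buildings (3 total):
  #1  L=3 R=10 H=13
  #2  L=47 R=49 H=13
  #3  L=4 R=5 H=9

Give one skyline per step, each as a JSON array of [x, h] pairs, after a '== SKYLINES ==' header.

== SKYLINES ==
[[3,13],[10,0]]
[[3,13],[10,0],[47,13],[49,0]]
[[3,13],[10,0],[47,13],[49,0]]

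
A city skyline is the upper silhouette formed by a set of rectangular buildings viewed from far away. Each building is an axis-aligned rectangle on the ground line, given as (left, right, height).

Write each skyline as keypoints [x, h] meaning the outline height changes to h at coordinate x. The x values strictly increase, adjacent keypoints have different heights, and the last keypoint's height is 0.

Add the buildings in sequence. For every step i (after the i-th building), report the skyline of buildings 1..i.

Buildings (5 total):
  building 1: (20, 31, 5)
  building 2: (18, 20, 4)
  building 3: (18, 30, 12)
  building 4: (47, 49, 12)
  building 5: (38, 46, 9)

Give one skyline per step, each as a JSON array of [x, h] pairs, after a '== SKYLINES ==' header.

== SKYLINES ==
[[20,5],[31,0]]
[[18,4],[20,5],[31,0]]
[[18,12],[30,5],[31,0]]
[[18,12],[30,5],[31,0],[47,12],[49,0]]
[[18,12],[30,5],[31,0],[38,9],[46,0],[47,12],[49,0]]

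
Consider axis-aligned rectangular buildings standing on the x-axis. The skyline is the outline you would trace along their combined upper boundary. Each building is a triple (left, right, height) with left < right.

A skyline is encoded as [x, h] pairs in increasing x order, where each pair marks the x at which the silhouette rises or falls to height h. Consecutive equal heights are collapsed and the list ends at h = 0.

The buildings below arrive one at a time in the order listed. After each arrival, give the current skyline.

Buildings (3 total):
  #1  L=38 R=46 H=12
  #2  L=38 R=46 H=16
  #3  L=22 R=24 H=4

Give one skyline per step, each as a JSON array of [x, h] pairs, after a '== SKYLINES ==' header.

== SKYLINES ==
[[38,12],[46,0]]
[[38,16],[46,0]]
[[22,4],[24,0],[38,16],[46,0]]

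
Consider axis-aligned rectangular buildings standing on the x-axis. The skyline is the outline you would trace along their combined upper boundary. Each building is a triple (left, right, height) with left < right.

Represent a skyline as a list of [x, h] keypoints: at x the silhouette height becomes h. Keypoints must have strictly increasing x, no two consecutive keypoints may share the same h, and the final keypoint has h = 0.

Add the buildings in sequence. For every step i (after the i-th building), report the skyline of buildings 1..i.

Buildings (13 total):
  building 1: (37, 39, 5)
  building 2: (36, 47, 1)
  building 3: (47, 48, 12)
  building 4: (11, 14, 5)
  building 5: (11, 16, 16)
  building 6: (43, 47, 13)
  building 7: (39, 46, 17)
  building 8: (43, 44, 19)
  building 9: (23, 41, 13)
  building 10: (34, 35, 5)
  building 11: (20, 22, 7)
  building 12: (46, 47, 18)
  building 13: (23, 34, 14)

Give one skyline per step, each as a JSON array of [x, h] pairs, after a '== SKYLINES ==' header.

== SKYLINES ==
[[37,5],[39,0]]
[[36,1],[37,5],[39,1],[47,0]]
[[36,1],[37,5],[39,1],[47,12],[48,0]]
[[11,5],[14,0],[36,1],[37,5],[39,1],[47,12],[48,0]]
[[11,16],[16,0],[36,1],[37,5],[39,1],[47,12],[48,0]]
[[11,16],[16,0],[36,1],[37,5],[39,1],[43,13],[47,12],[48,0]]
[[11,16],[16,0],[36,1],[37,5],[39,17],[46,13],[47,12],[48,0]]
[[11,16],[16,0],[36,1],[37,5],[39,17],[43,19],[44,17],[46,13],[47,12],[48,0]]
[[11,16],[16,0],[23,13],[39,17],[43,19],[44,17],[46,13],[47,12],[48,0]]
[[11,16],[16,0],[23,13],[39,17],[43,19],[44,17],[46,13],[47,12],[48,0]]
[[11,16],[16,0],[20,7],[22,0],[23,13],[39,17],[43,19],[44,17],[46,13],[47,12],[48,0]]
[[11,16],[16,0],[20,7],[22,0],[23,13],[39,17],[43,19],[44,17],[46,18],[47,12],[48,0]]
[[11,16],[16,0],[20,7],[22,0],[23,14],[34,13],[39,17],[43,19],[44,17],[46,18],[47,12],[48,0]]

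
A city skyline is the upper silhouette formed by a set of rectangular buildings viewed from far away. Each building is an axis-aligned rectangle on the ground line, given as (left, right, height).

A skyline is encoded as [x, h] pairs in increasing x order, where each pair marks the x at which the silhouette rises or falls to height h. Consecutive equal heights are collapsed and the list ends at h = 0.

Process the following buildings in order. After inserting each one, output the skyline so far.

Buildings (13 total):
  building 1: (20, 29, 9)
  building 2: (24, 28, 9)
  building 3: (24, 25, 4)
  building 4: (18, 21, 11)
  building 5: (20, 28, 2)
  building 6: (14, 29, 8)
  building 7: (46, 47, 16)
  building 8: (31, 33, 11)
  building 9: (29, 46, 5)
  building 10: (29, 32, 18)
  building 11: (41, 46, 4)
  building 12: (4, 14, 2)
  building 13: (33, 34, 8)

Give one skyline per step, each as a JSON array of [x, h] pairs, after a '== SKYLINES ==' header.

== SKYLINES ==
[[20,9],[29,0]]
[[20,9],[29,0]]
[[20,9],[29,0]]
[[18,11],[21,9],[29,0]]
[[18,11],[21,9],[29,0]]
[[14,8],[18,11],[21,9],[29,0]]
[[14,8],[18,11],[21,9],[29,0],[46,16],[47,0]]
[[14,8],[18,11],[21,9],[29,0],[31,11],[33,0],[46,16],[47,0]]
[[14,8],[18,11],[21,9],[29,5],[31,11],[33,5],[46,16],[47,0]]
[[14,8],[18,11],[21,9],[29,18],[32,11],[33,5],[46,16],[47,0]]
[[14,8],[18,11],[21,9],[29,18],[32,11],[33,5],[46,16],[47,0]]
[[4,2],[14,8],[18,11],[21,9],[29,18],[32,11],[33,5],[46,16],[47,0]]
[[4,2],[14,8],[18,11],[21,9],[29,18],[32,11],[33,8],[34,5],[46,16],[47,0]]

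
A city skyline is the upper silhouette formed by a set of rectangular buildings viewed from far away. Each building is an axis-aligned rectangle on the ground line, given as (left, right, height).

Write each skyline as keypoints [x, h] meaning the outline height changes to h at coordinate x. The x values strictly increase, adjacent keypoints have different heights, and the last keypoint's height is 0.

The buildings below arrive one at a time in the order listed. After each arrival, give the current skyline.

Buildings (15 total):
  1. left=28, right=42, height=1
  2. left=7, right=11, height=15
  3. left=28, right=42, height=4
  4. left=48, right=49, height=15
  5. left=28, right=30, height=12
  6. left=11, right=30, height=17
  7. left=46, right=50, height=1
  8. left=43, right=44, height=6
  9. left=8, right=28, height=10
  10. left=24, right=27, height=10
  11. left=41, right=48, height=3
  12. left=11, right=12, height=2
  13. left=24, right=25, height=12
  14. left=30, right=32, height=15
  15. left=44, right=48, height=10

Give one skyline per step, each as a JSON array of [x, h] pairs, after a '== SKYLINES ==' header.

== SKYLINES ==
[[28,1],[42,0]]
[[7,15],[11,0],[28,1],[42,0]]
[[7,15],[11,0],[28,4],[42,0]]
[[7,15],[11,0],[28,4],[42,0],[48,15],[49,0]]
[[7,15],[11,0],[28,12],[30,4],[42,0],[48,15],[49,0]]
[[7,15],[11,17],[30,4],[42,0],[48,15],[49,0]]
[[7,15],[11,17],[30,4],[42,0],[46,1],[48,15],[49,1],[50,0]]
[[7,15],[11,17],[30,4],[42,0],[43,6],[44,0],[46,1],[48,15],[49,1],[50,0]]
[[7,15],[11,17],[30,4],[42,0],[43,6],[44,0],[46,1],[48,15],[49,1],[50,0]]
[[7,15],[11,17],[30,4],[42,0],[43,6],[44,0],[46,1],[48,15],[49,1],[50,0]]
[[7,15],[11,17],[30,4],[42,3],[43,6],[44,3],[48,15],[49,1],[50,0]]
[[7,15],[11,17],[30,4],[42,3],[43,6],[44,3],[48,15],[49,1],[50,0]]
[[7,15],[11,17],[30,4],[42,3],[43,6],[44,3],[48,15],[49,1],[50,0]]
[[7,15],[11,17],[30,15],[32,4],[42,3],[43,6],[44,3],[48,15],[49,1],[50,0]]
[[7,15],[11,17],[30,15],[32,4],[42,3],[43,6],[44,10],[48,15],[49,1],[50,0]]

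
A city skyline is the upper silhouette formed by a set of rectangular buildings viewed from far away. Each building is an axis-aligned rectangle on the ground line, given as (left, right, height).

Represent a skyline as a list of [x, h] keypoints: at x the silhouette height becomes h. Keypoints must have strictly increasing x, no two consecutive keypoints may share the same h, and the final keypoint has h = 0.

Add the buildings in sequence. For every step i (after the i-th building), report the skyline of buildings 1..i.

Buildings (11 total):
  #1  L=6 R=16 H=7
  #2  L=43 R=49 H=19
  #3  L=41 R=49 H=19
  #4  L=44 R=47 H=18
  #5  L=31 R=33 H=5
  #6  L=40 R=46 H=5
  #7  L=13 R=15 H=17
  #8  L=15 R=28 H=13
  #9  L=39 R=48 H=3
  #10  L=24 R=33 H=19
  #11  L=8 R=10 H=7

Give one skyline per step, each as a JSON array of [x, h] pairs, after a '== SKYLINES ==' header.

== SKYLINES ==
[[6,7],[16,0]]
[[6,7],[16,0],[43,19],[49,0]]
[[6,7],[16,0],[41,19],[49,0]]
[[6,7],[16,0],[41,19],[49,0]]
[[6,7],[16,0],[31,5],[33,0],[41,19],[49,0]]
[[6,7],[16,0],[31,5],[33,0],[40,5],[41,19],[49,0]]
[[6,7],[13,17],[15,7],[16,0],[31,5],[33,0],[40,5],[41,19],[49,0]]
[[6,7],[13,17],[15,13],[28,0],[31,5],[33,0],[40,5],[41,19],[49,0]]
[[6,7],[13,17],[15,13],[28,0],[31,5],[33,0],[39,3],[40,5],[41,19],[49,0]]
[[6,7],[13,17],[15,13],[24,19],[33,0],[39,3],[40,5],[41,19],[49,0]]
[[6,7],[13,17],[15,13],[24,19],[33,0],[39,3],[40,5],[41,19],[49,0]]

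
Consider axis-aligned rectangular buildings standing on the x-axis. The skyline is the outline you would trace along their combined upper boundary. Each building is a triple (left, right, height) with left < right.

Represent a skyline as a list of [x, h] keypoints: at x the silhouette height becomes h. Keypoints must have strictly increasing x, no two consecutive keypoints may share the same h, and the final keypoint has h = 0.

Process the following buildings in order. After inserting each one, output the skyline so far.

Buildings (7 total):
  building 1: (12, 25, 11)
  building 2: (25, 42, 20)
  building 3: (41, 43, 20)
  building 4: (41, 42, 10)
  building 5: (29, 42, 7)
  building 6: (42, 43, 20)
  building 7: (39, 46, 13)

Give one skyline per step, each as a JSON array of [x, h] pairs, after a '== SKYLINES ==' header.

== SKYLINES ==
[[12,11],[25,0]]
[[12,11],[25,20],[42,0]]
[[12,11],[25,20],[43,0]]
[[12,11],[25,20],[43,0]]
[[12,11],[25,20],[43,0]]
[[12,11],[25,20],[43,0]]
[[12,11],[25,20],[43,13],[46,0]]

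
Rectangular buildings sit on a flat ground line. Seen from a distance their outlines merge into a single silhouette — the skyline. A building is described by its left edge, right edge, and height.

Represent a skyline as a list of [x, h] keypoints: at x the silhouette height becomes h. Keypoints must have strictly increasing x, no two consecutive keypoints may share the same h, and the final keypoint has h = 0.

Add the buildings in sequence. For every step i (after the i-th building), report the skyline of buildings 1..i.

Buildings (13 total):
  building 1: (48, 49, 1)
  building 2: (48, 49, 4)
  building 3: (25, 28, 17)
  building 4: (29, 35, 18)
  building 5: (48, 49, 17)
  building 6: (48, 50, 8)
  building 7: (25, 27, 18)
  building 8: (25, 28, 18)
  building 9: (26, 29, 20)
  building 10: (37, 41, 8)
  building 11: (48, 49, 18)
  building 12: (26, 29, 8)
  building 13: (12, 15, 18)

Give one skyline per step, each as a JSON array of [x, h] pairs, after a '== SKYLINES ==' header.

== SKYLINES ==
[[48,1],[49,0]]
[[48,4],[49,0]]
[[25,17],[28,0],[48,4],[49,0]]
[[25,17],[28,0],[29,18],[35,0],[48,4],[49,0]]
[[25,17],[28,0],[29,18],[35,0],[48,17],[49,0]]
[[25,17],[28,0],[29,18],[35,0],[48,17],[49,8],[50,0]]
[[25,18],[27,17],[28,0],[29,18],[35,0],[48,17],[49,8],[50,0]]
[[25,18],[28,0],[29,18],[35,0],[48,17],[49,8],[50,0]]
[[25,18],[26,20],[29,18],[35,0],[48,17],[49,8],[50,0]]
[[25,18],[26,20],[29,18],[35,0],[37,8],[41,0],[48,17],[49,8],[50,0]]
[[25,18],[26,20],[29,18],[35,0],[37,8],[41,0],[48,18],[49,8],[50,0]]
[[25,18],[26,20],[29,18],[35,0],[37,8],[41,0],[48,18],[49,8],[50,0]]
[[12,18],[15,0],[25,18],[26,20],[29,18],[35,0],[37,8],[41,0],[48,18],[49,8],[50,0]]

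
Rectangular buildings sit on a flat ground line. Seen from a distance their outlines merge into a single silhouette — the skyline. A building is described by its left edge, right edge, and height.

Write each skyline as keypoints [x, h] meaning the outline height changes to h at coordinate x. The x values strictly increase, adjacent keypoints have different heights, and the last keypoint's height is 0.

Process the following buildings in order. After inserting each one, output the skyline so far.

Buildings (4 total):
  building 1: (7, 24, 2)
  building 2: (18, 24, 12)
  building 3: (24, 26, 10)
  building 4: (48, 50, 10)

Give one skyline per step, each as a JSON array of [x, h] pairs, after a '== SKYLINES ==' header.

== SKYLINES ==
[[7,2],[24,0]]
[[7,2],[18,12],[24,0]]
[[7,2],[18,12],[24,10],[26,0]]
[[7,2],[18,12],[24,10],[26,0],[48,10],[50,0]]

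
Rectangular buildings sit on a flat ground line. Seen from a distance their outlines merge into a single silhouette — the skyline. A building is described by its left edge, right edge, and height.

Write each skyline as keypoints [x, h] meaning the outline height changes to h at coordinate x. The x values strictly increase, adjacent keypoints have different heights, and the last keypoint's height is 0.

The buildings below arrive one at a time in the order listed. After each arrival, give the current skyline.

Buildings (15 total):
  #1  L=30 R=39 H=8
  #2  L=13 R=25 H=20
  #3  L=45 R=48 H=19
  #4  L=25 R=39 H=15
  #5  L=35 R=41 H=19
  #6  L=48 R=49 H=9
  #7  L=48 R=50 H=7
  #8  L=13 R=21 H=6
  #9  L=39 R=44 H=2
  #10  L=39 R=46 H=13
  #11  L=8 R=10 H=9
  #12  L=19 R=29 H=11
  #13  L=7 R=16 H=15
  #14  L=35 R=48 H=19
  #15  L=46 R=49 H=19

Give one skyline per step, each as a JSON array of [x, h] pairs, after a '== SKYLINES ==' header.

== SKYLINES ==
[[30,8],[39,0]]
[[13,20],[25,0],[30,8],[39,0]]
[[13,20],[25,0],[30,8],[39,0],[45,19],[48,0]]
[[13,20],[25,15],[39,0],[45,19],[48,0]]
[[13,20],[25,15],[35,19],[41,0],[45,19],[48,0]]
[[13,20],[25,15],[35,19],[41,0],[45,19],[48,9],[49,0]]
[[13,20],[25,15],[35,19],[41,0],[45,19],[48,9],[49,7],[50,0]]
[[13,20],[25,15],[35,19],[41,0],[45,19],[48,9],[49,7],[50,0]]
[[13,20],[25,15],[35,19],[41,2],[44,0],[45,19],[48,9],[49,7],[50,0]]
[[13,20],[25,15],[35,19],[41,13],[45,19],[48,9],[49,7],[50,0]]
[[8,9],[10,0],[13,20],[25,15],[35,19],[41,13],[45,19],[48,9],[49,7],[50,0]]
[[8,9],[10,0],[13,20],[25,15],[35,19],[41,13],[45,19],[48,9],[49,7],[50,0]]
[[7,15],[13,20],[25,15],[35,19],[41,13],[45,19],[48,9],[49,7],[50,0]]
[[7,15],[13,20],[25,15],[35,19],[48,9],[49,7],[50,0]]
[[7,15],[13,20],[25,15],[35,19],[49,7],[50,0]]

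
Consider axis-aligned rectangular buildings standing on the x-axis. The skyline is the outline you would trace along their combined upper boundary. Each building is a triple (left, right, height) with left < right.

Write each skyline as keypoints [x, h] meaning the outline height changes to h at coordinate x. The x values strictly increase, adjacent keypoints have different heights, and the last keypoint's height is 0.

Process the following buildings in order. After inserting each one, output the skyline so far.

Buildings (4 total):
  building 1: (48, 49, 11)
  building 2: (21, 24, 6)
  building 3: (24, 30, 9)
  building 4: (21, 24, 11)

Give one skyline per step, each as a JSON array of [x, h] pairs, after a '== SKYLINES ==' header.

== SKYLINES ==
[[48,11],[49,0]]
[[21,6],[24,0],[48,11],[49,0]]
[[21,6],[24,9],[30,0],[48,11],[49,0]]
[[21,11],[24,9],[30,0],[48,11],[49,0]]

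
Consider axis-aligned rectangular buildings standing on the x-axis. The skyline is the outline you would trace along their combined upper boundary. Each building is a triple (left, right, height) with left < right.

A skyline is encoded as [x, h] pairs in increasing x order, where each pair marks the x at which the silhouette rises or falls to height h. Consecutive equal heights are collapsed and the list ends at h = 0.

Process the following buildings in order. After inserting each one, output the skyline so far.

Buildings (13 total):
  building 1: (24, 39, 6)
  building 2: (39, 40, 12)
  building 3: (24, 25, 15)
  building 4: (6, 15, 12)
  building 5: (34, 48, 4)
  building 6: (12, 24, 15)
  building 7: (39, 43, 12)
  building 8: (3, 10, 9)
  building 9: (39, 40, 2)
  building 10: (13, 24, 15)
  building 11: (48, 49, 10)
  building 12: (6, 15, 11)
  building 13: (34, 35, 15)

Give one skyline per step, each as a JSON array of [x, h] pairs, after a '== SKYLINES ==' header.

== SKYLINES ==
[[24,6],[39,0]]
[[24,6],[39,12],[40,0]]
[[24,15],[25,6],[39,12],[40,0]]
[[6,12],[15,0],[24,15],[25,6],[39,12],[40,0]]
[[6,12],[15,0],[24,15],[25,6],[39,12],[40,4],[48,0]]
[[6,12],[12,15],[25,6],[39,12],[40,4],[48,0]]
[[6,12],[12,15],[25,6],[39,12],[43,4],[48,0]]
[[3,9],[6,12],[12,15],[25,6],[39,12],[43,4],[48,0]]
[[3,9],[6,12],[12,15],[25,6],[39,12],[43,4],[48,0]]
[[3,9],[6,12],[12,15],[25,6],[39,12],[43,4],[48,0]]
[[3,9],[6,12],[12,15],[25,6],[39,12],[43,4],[48,10],[49,0]]
[[3,9],[6,12],[12,15],[25,6],[39,12],[43,4],[48,10],[49,0]]
[[3,9],[6,12],[12,15],[25,6],[34,15],[35,6],[39,12],[43,4],[48,10],[49,0]]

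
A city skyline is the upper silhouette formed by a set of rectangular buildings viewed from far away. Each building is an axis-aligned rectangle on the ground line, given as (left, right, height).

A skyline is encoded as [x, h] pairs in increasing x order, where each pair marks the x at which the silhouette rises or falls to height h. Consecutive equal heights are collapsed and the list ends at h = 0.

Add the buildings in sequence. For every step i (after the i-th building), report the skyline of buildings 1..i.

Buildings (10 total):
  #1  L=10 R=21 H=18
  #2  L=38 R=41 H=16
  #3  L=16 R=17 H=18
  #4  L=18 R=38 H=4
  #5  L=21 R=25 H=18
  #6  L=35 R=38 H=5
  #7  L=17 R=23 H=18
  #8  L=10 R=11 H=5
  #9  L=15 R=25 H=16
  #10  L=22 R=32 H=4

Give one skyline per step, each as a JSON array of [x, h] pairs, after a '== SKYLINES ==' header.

== SKYLINES ==
[[10,18],[21,0]]
[[10,18],[21,0],[38,16],[41,0]]
[[10,18],[21,0],[38,16],[41,0]]
[[10,18],[21,4],[38,16],[41,0]]
[[10,18],[25,4],[38,16],[41,0]]
[[10,18],[25,4],[35,5],[38,16],[41,0]]
[[10,18],[25,4],[35,5],[38,16],[41,0]]
[[10,18],[25,4],[35,5],[38,16],[41,0]]
[[10,18],[25,4],[35,5],[38,16],[41,0]]
[[10,18],[25,4],[35,5],[38,16],[41,0]]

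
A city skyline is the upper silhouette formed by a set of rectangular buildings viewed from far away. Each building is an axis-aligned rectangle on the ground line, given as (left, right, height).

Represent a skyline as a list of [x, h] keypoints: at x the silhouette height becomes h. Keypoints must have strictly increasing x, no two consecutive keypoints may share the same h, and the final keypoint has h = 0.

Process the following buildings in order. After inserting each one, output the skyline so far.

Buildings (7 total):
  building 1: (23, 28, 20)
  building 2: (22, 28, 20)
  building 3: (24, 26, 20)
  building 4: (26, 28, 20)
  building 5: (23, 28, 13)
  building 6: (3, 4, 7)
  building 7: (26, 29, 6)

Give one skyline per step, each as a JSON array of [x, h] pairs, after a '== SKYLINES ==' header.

== SKYLINES ==
[[23,20],[28,0]]
[[22,20],[28,0]]
[[22,20],[28,0]]
[[22,20],[28,0]]
[[22,20],[28,0]]
[[3,7],[4,0],[22,20],[28,0]]
[[3,7],[4,0],[22,20],[28,6],[29,0]]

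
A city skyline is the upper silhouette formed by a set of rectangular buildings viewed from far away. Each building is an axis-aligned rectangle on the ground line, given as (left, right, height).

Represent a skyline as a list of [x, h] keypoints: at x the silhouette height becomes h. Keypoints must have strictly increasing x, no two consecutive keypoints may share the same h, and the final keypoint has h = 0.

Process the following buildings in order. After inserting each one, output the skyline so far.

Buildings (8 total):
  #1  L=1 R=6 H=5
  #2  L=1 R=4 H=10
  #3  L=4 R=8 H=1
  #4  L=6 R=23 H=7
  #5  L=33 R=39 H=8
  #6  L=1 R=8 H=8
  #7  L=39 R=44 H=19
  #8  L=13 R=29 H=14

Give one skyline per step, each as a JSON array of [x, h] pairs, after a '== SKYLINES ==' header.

== SKYLINES ==
[[1,5],[6,0]]
[[1,10],[4,5],[6,0]]
[[1,10],[4,5],[6,1],[8,0]]
[[1,10],[4,5],[6,7],[23,0]]
[[1,10],[4,5],[6,7],[23,0],[33,8],[39,0]]
[[1,10],[4,8],[8,7],[23,0],[33,8],[39,0]]
[[1,10],[4,8],[8,7],[23,0],[33,8],[39,19],[44,0]]
[[1,10],[4,8],[8,7],[13,14],[29,0],[33,8],[39,19],[44,0]]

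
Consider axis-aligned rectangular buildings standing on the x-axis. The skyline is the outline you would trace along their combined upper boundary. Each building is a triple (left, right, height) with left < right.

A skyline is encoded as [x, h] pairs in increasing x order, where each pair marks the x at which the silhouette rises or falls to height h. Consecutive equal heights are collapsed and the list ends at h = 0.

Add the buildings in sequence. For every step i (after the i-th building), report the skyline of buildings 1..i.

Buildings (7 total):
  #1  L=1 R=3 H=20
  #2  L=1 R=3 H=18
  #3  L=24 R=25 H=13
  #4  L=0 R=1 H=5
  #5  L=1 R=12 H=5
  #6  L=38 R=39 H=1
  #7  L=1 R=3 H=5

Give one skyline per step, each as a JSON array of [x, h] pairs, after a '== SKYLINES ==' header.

== SKYLINES ==
[[1,20],[3,0]]
[[1,20],[3,0]]
[[1,20],[3,0],[24,13],[25,0]]
[[0,5],[1,20],[3,0],[24,13],[25,0]]
[[0,5],[1,20],[3,5],[12,0],[24,13],[25,0]]
[[0,5],[1,20],[3,5],[12,0],[24,13],[25,0],[38,1],[39,0]]
[[0,5],[1,20],[3,5],[12,0],[24,13],[25,0],[38,1],[39,0]]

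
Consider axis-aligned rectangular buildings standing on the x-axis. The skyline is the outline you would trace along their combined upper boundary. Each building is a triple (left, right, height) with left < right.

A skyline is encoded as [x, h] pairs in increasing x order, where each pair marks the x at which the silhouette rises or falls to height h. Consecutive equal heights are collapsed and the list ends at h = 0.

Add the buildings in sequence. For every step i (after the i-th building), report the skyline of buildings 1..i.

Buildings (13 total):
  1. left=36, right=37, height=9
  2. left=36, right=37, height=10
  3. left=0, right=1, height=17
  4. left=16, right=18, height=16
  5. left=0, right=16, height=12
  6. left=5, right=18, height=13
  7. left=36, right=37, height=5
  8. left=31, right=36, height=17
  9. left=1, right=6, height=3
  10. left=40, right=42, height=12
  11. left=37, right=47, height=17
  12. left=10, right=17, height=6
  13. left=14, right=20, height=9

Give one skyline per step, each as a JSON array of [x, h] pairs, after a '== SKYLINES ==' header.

== SKYLINES ==
[[36,9],[37,0]]
[[36,10],[37,0]]
[[0,17],[1,0],[36,10],[37,0]]
[[0,17],[1,0],[16,16],[18,0],[36,10],[37,0]]
[[0,17],[1,12],[16,16],[18,0],[36,10],[37,0]]
[[0,17],[1,12],[5,13],[16,16],[18,0],[36,10],[37,0]]
[[0,17],[1,12],[5,13],[16,16],[18,0],[36,10],[37,0]]
[[0,17],[1,12],[5,13],[16,16],[18,0],[31,17],[36,10],[37,0]]
[[0,17],[1,12],[5,13],[16,16],[18,0],[31,17],[36,10],[37,0]]
[[0,17],[1,12],[5,13],[16,16],[18,0],[31,17],[36,10],[37,0],[40,12],[42,0]]
[[0,17],[1,12],[5,13],[16,16],[18,0],[31,17],[36,10],[37,17],[47,0]]
[[0,17],[1,12],[5,13],[16,16],[18,0],[31,17],[36,10],[37,17],[47,0]]
[[0,17],[1,12],[5,13],[16,16],[18,9],[20,0],[31,17],[36,10],[37,17],[47,0]]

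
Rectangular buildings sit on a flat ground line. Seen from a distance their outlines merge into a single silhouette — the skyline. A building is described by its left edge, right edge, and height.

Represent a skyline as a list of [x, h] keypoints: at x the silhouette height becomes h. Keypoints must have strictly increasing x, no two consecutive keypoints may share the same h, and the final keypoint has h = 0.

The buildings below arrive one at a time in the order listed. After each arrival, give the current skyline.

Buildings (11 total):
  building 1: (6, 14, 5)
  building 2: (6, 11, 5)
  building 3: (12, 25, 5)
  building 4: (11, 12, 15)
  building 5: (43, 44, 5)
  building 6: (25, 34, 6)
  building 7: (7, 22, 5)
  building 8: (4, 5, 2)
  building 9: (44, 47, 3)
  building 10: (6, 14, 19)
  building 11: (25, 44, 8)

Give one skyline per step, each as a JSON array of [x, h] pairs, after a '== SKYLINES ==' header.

== SKYLINES ==
[[6,5],[14,0]]
[[6,5],[14,0]]
[[6,5],[25,0]]
[[6,5],[11,15],[12,5],[25,0]]
[[6,5],[11,15],[12,5],[25,0],[43,5],[44,0]]
[[6,5],[11,15],[12,5],[25,6],[34,0],[43,5],[44,0]]
[[6,5],[11,15],[12,5],[25,6],[34,0],[43,5],[44,0]]
[[4,2],[5,0],[6,5],[11,15],[12,5],[25,6],[34,0],[43,5],[44,0]]
[[4,2],[5,0],[6,5],[11,15],[12,5],[25,6],[34,0],[43,5],[44,3],[47,0]]
[[4,2],[5,0],[6,19],[14,5],[25,6],[34,0],[43,5],[44,3],[47,0]]
[[4,2],[5,0],[6,19],[14,5],[25,8],[44,3],[47,0]]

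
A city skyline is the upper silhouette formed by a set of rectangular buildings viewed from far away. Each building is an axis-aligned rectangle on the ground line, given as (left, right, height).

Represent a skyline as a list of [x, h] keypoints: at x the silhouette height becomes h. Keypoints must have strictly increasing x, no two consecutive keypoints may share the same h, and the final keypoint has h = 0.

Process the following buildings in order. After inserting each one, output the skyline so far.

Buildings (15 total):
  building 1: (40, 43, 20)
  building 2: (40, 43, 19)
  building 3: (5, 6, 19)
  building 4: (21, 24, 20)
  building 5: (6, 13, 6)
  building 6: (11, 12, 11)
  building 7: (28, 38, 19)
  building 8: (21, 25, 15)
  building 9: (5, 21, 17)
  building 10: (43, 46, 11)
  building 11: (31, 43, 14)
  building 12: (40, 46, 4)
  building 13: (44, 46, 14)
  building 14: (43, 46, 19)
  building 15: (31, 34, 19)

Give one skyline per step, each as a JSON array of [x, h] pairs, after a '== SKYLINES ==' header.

== SKYLINES ==
[[40,20],[43,0]]
[[40,20],[43,0]]
[[5,19],[6,0],[40,20],[43,0]]
[[5,19],[6,0],[21,20],[24,0],[40,20],[43,0]]
[[5,19],[6,6],[13,0],[21,20],[24,0],[40,20],[43,0]]
[[5,19],[6,6],[11,11],[12,6],[13,0],[21,20],[24,0],[40,20],[43,0]]
[[5,19],[6,6],[11,11],[12,6],[13,0],[21,20],[24,0],[28,19],[38,0],[40,20],[43,0]]
[[5,19],[6,6],[11,11],[12,6],[13,0],[21,20],[24,15],[25,0],[28,19],[38,0],[40,20],[43,0]]
[[5,19],[6,17],[21,20],[24,15],[25,0],[28,19],[38,0],[40,20],[43,0]]
[[5,19],[6,17],[21,20],[24,15],[25,0],[28,19],[38,0],[40,20],[43,11],[46,0]]
[[5,19],[6,17],[21,20],[24,15],[25,0],[28,19],[38,14],[40,20],[43,11],[46,0]]
[[5,19],[6,17],[21,20],[24,15],[25,0],[28,19],[38,14],[40,20],[43,11],[46,0]]
[[5,19],[6,17],[21,20],[24,15],[25,0],[28,19],[38,14],[40,20],[43,11],[44,14],[46,0]]
[[5,19],[6,17],[21,20],[24,15],[25,0],[28,19],[38,14],[40,20],[43,19],[46,0]]
[[5,19],[6,17],[21,20],[24,15],[25,0],[28,19],[38,14],[40,20],[43,19],[46,0]]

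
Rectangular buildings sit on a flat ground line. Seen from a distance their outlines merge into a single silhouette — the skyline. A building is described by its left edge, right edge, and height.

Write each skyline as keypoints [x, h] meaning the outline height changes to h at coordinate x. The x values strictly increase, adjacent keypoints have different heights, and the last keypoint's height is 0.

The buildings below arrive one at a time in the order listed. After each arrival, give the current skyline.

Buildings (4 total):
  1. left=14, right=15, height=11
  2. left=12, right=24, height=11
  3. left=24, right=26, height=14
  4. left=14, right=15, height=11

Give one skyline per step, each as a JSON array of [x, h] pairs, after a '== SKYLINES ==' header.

== SKYLINES ==
[[14,11],[15,0]]
[[12,11],[24,0]]
[[12,11],[24,14],[26,0]]
[[12,11],[24,14],[26,0]]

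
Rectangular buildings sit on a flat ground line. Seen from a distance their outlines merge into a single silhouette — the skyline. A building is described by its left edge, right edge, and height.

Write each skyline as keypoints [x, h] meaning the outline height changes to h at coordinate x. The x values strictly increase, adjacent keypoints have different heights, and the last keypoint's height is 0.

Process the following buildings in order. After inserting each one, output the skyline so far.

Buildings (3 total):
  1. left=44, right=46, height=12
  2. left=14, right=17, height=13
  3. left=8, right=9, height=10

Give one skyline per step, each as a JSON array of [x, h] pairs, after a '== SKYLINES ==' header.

== SKYLINES ==
[[44,12],[46,0]]
[[14,13],[17,0],[44,12],[46,0]]
[[8,10],[9,0],[14,13],[17,0],[44,12],[46,0]]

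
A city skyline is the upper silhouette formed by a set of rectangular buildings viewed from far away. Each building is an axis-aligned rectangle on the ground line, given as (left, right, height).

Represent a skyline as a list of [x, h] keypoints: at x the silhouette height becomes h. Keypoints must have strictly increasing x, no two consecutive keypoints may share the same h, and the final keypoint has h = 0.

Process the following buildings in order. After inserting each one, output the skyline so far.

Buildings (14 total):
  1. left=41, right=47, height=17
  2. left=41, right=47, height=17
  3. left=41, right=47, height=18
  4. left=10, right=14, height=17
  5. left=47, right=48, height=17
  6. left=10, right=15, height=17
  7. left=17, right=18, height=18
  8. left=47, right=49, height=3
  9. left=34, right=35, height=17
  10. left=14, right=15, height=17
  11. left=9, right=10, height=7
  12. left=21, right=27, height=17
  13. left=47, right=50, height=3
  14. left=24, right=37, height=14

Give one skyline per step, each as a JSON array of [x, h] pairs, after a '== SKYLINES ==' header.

== SKYLINES ==
[[41,17],[47,0]]
[[41,17],[47,0]]
[[41,18],[47,0]]
[[10,17],[14,0],[41,18],[47,0]]
[[10,17],[14,0],[41,18],[47,17],[48,0]]
[[10,17],[15,0],[41,18],[47,17],[48,0]]
[[10,17],[15,0],[17,18],[18,0],[41,18],[47,17],[48,0]]
[[10,17],[15,0],[17,18],[18,0],[41,18],[47,17],[48,3],[49,0]]
[[10,17],[15,0],[17,18],[18,0],[34,17],[35,0],[41,18],[47,17],[48,3],[49,0]]
[[10,17],[15,0],[17,18],[18,0],[34,17],[35,0],[41,18],[47,17],[48,3],[49,0]]
[[9,7],[10,17],[15,0],[17,18],[18,0],[34,17],[35,0],[41,18],[47,17],[48,3],[49,0]]
[[9,7],[10,17],[15,0],[17,18],[18,0],[21,17],[27,0],[34,17],[35,0],[41,18],[47,17],[48,3],[49,0]]
[[9,7],[10,17],[15,0],[17,18],[18,0],[21,17],[27,0],[34,17],[35,0],[41,18],[47,17],[48,3],[50,0]]
[[9,7],[10,17],[15,0],[17,18],[18,0],[21,17],[27,14],[34,17],[35,14],[37,0],[41,18],[47,17],[48,3],[50,0]]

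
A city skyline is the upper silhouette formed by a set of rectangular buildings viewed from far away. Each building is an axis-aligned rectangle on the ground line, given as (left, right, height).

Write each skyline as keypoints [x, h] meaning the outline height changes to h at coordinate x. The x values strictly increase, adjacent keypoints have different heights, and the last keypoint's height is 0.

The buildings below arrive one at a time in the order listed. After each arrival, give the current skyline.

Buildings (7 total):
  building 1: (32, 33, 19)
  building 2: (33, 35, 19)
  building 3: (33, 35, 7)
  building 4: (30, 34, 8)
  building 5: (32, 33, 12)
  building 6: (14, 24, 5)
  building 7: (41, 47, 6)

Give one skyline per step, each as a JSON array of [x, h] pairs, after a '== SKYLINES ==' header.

== SKYLINES ==
[[32,19],[33,0]]
[[32,19],[35,0]]
[[32,19],[35,0]]
[[30,8],[32,19],[35,0]]
[[30,8],[32,19],[35,0]]
[[14,5],[24,0],[30,8],[32,19],[35,0]]
[[14,5],[24,0],[30,8],[32,19],[35,0],[41,6],[47,0]]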